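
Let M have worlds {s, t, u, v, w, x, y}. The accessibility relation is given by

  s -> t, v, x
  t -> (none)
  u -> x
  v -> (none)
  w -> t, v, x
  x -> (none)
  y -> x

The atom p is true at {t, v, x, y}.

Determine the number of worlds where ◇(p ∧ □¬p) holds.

4

s: successors {t, v, x}; p ∧ □¬p there: t:T, v:T, x:T. ✓
t: no successors, so ◇(p ∧ □¬p) fails. ✗
u: successors {x}; p ∧ □¬p there: x:T. ✓
v: no successors, so ◇(p ∧ □¬p) fails. ✗
w: successors {t, v, x}; p ∧ □¬p there: t:T, v:T, x:T. ✓
x: no successors, so ◇(p ∧ □¬p) fails. ✗
y: successors {x}; p ∧ □¬p there: x:T. ✓
Satisfying worlds: {s, u, w, y}.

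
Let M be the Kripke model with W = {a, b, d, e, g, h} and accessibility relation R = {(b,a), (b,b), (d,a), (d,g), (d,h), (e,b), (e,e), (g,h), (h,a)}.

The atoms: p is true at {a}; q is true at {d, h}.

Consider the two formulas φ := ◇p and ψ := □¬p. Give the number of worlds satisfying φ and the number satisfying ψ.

3 and 3

For ◇p:
a: no successors, so ◇p fails. ✗
b: successors {a, b}; p there: a:T, b:F. ✓
d: successors {a, g, h}; p there: a:T, g:F, h:F. ✓
e: successors {b, e}; p there: b:F, e:F. ✗
g: successors {h}; p there: h:F. ✗
h: successors {a}; p there: a:T. ✓
— 3 worlds.
For □¬p:
a: no successors, so □¬p holds vacuously. ✓
b: successors {a, b}; ¬p there: a:F, b:T. ✗
d: successors {a, g, h}; ¬p there: a:F, g:T, h:T. ✗
e: successors {b, e}; ¬p there: b:T, e:T. ✓
g: successors {h}; ¬p there: h:T. ✓
h: successors {a}; ¬p there: a:F. ✗
— 3 worlds.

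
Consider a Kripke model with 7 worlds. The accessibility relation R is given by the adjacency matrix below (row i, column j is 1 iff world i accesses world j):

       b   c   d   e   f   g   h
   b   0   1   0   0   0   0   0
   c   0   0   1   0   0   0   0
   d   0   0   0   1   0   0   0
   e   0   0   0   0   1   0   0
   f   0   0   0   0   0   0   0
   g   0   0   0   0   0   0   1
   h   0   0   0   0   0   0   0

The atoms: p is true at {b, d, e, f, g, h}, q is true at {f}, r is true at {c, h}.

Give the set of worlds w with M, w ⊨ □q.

{e, f, h}

b: successors {c}; q there: c:F. ✗
c: successors {d}; q there: d:F. ✗
d: successors {e}; q there: e:F. ✗
e: successors {f}; q there: f:T. ✓
f: no successors, so □q holds vacuously. ✓
g: successors {h}; q there: h:F. ✗
h: no successors, so □q holds vacuously. ✓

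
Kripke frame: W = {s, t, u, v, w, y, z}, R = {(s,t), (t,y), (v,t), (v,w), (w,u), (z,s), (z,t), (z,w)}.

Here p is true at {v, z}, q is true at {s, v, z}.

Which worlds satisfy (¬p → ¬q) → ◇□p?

s: ¬p → ¬q is F, ◇□p is F. ✓
t: ¬p → ¬q is T, ◇□p is T. ✓
u: ¬p → ¬q is T, ◇□p is F. ✗
v: ¬p → ¬q is T, ◇□p is F. ✗
w: ¬p → ¬q is T, ◇□p is T. ✓
y: ¬p → ¬q is T, ◇□p is F. ✗
z: ¬p → ¬q is T, ◇□p is F. ✗

{s, t, w}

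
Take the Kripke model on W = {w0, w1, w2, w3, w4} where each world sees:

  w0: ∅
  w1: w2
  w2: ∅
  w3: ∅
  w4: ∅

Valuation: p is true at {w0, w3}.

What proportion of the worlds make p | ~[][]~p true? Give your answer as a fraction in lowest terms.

2/5

w0: p is T, ~[][]~p is F. ✓
w1: p is F, ~[][]~p is F. ✗
w2: p is F, ~[][]~p is F. ✗
w3: p is T, ~[][]~p is F. ✓
w4: p is F, ~[][]~p is F. ✗
That's 2 of 5 worlds, so 2/5.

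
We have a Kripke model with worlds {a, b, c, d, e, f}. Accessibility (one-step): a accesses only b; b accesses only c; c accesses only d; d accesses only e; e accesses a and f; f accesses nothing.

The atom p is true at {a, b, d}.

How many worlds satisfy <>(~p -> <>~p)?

4

a: successors {b}; ~p -> <>~p there: b:T. ✓
b: successors {c}; ~p -> <>~p there: c:F. ✗
c: successors {d}; ~p -> <>~p there: d:T. ✓
d: successors {e}; ~p -> <>~p there: e:T. ✓
e: successors {a, f}; ~p -> <>~p there: a:T, f:F. ✓
f: no successors, so <>(~p -> <>~p) fails. ✗
Satisfying worlds: {a, c, d, e}.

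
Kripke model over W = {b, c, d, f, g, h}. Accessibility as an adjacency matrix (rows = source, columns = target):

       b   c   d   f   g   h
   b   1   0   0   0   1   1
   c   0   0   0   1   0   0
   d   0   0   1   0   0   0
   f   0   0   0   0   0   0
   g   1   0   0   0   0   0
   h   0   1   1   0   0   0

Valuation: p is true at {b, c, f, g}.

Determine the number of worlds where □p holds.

b: successors {b, g, h}; p there: b:T, g:T, h:F. ✗
c: successors {f}; p there: f:T. ✓
d: successors {d}; p there: d:F. ✗
f: no successors, so □p holds vacuously. ✓
g: successors {b}; p there: b:T. ✓
h: successors {c, d}; p there: c:T, d:F. ✗
Satisfying worlds: {c, f, g}.

3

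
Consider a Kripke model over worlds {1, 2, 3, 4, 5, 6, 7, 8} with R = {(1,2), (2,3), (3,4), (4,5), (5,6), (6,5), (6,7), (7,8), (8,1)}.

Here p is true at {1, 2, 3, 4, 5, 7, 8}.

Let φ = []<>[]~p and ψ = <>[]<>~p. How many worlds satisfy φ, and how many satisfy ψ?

For []<>[]~p:
1: successors {2}; <>[]~p there: 2:F. ✗
2: successors {3}; <>[]~p there: 3:F. ✗
3: successors {4}; <>[]~p there: 4:T. ✓
4: successors {5}; <>[]~p there: 5:F. ✗
5: successors {6}; <>[]~p there: 6:T. ✓
6: successors {5, 7}; <>[]~p there: 5:F, 7:F. ✗
7: successors {8}; <>[]~p there: 8:F. ✗
8: successors {1}; <>[]~p there: 1:F. ✗
— 2 worlds.
For <>[]<>~p:
1: successors {2}; []<>~p there: 2:F. ✗
2: successors {3}; []<>~p there: 3:F. ✗
3: successors {4}; []<>~p there: 4:T. ✓
4: successors {5}; []<>~p there: 5:F. ✗
5: successors {6}; []<>~p there: 6:F. ✗
6: successors {5, 7}; []<>~p there: 5:F, 7:F. ✗
7: successors {8}; []<>~p there: 8:F. ✗
8: successors {1}; []<>~p there: 1:F. ✗
— 1 world.

2 and 1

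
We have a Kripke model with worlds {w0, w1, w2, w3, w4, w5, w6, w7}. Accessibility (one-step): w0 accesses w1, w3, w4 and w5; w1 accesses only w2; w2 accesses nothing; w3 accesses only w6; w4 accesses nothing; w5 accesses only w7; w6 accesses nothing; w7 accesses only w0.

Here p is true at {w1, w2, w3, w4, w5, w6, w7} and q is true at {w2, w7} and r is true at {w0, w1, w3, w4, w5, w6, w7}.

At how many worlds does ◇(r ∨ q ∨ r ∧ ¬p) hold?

w0: successors {w1, w3, w4, w5}; r ∨ q ∨ r ∧ ¬p there: w1:T, w3:T, w4:T, w5:T. ✓
w1: successors {w2}; r ∨ q ∨ r ∧ ¬p there: w2:T. ✓
w2: no successors, so ◇(r ∨ q ∨ r ∧ ¬p) fails. ✗
w3: successors {w6}; r ∨ q ∨ r ∧ ¬p there: w6:T. ✓
w4: no successors, so ◇(r ∨ q ∨ r ∧ ¬p) fails. ✗
w5: successors {w7}; r ∨ q ∨ r ∧ ¬p there: w7:T. ✓
w6: no successors, so ◇(r ∨ q ∨ r ∧ ¬p) fails. ✗
w7: successors {w0}; r ∨ q ∨ r ∧ ¬p there: w0:T. ✓
Satisfying worlds: {w0, w1, w3, w5, w7}.

5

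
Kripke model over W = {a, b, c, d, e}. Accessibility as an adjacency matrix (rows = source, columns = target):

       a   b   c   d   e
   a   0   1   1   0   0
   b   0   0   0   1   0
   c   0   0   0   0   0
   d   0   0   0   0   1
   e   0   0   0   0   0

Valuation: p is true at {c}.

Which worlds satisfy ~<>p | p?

a: ~<>p is F, p is F. ✗
b: ~<>p is T, p is F. ✓
c: ~<>p is T, p is T. ✓
d: ~<>p is T, p is F. ✓
e: ~<>p is T, p is F. ✓

{b, c, d, e}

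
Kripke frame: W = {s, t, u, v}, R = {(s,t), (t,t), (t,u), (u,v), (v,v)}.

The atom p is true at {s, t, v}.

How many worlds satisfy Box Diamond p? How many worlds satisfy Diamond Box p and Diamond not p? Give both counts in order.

For Box Diamond p:
s: successors {t}; Diamond p there: t:T. ✓
t: successors {t, u}; Diamond p there: t:T, u:T. ✓
u: successors {v}; Diamond p there: v:T. ✓
v: successors {v}; Diamond p there: v:T. ✓
— 4 worlds.
For Diamond Box p and Diamond not p:
s: Diamond Box p is F, Diamond not p is F. ✗
t: Diamond Box p is T, Diamond not p is T. ✓
u: Diamond Box p is T, Diamond not p is F. ✗
v: Diamond Box p is T, Diamond not p is F. ✗
— 1 world.

4 and 1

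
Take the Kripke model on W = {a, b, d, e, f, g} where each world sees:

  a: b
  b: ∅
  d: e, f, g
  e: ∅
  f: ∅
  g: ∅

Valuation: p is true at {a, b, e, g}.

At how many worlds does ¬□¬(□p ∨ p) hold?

2

a: □¬(□p ∨ p) is F. ✓
b: □¬(□p ∨ p) is T. ✗
d: □¬(□p ∨ p) is F. ✓
e: □¬(□p ∨ p) is T. ✗
f: □¬(□p ∨ p) is T. ✗
g: □¬(□p ∨ p) is T. ✗
Satisfying worlds: {a, d}.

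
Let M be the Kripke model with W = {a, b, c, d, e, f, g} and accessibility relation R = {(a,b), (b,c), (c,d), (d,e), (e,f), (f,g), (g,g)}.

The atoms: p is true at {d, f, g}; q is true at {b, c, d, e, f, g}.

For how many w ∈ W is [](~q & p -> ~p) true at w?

7

a: successors {b}; ~q & p -> ~p there: b:T. ✓
b: successors {c}; ~q & p -> ~p there: c:T. ✓
c: successors {d}; ~q & p -> ~p there: d:T. ✓
d: successors {e}; ~q & p -> ~p there: e:T. ✓
e: successors {f}; ~q & p -> ~p there: f:T. ✓
f: successors {g}; ~q & p -> ~p there: g:T. ✓
g: successors {g}; ~q & p -> ~p there: g:T. ✓
Satisfying worlds: {a, b, c, d, e, f, g}.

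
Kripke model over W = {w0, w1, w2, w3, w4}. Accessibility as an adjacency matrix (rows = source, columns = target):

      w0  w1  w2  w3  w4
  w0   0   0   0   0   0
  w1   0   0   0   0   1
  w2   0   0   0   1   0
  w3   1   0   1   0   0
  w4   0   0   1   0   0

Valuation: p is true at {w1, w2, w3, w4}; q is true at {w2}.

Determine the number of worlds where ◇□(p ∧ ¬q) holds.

2

w0: no successors, so ◇□(p ∧ ¬q) fails. ✗
w1: successors {w4}; □(p ∧ ¬q) there: w4:F. ✗
w2: successors {w3}; □(p ∧ ¬q) there: w3:F. ✗
w3: successors {w0, w2}; □(p ∧ ¬q) there: w0:T, w2:T. ✓
w4: successors {w2}; □(p ∧ ¬q) there: w2:T. ✓
Satisfying worlds: {w3, w4}.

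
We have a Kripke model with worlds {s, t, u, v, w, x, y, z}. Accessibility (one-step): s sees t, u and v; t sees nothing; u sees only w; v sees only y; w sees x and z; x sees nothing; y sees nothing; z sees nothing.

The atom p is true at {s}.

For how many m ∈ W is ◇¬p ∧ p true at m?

1

s: ◇¬p is T, p is T. ✓
t: ◇¬p is F, p is F. ✗
u: ◇¬p is T, p is F. ✗
v: ◇¬p is T, p is F. ✗
w: ◇¬p is T, p is F. ✗
x: ◇¬p is F, p is F. ✗
y: ◇¬p is F, p is F. ✗
z: ◇¬p is F, p is F. ✗
Satisfying worlds: {s}.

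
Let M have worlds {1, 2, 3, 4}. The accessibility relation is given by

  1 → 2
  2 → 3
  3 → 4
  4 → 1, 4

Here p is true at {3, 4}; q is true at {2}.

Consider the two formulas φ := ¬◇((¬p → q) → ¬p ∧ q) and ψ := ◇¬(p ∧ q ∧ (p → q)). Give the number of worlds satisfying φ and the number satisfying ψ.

2 and 4

For ¬◇((¬p → q) → ¬p ∧ q):
1: ◇((¬p → q) → ¬p ∧ q) is T. ✗
2: ◇((¬p → q) → ¬p ∧ q) is F. ✓
3: ◇((¬p → q) → ¬p ∧ q) is F. ✓
4: ◇((¬p → q) → ¬p ∧ q) is T. ✗
— 2 worlds.
For ◇¬(p ∧ q ∧ (p → q)):
1: successors {2}; ¬(p ∧ q ∧ (p → q)) there: 2:T. ✓
2: successors {3}; ¬(p ∧ q ∧ (p → q)) there: 3:T. ✓
3: successors {4}; ¬(p ∧ q ∧ (p → q)) there: 4:T. ✓
4: successors {1, 4}; ¬(p ∧ q ∧ (p → q)) there: 1:T, 4:T. ✓
— 4 worlds.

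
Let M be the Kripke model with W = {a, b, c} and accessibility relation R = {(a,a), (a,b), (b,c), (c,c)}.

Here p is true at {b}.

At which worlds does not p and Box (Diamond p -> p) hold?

a: not p is T, Box (Diamond p -> p) is F. ✗
b: not p is F, Box (Diamond p -> p) is T. ✗
c: not p is T, Box (Diamond p -> p) is T. ✓

{c}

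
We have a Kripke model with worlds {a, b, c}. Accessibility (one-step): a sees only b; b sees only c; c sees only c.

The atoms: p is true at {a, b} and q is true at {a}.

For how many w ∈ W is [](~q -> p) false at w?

a: successors {b}; ~q -> p there: b:T. ✓
b: successors {c}; ~q -> p there: c:F. ✗
c: successors {c}; ~q -> p there: c:F. ✗
Satisfying worlds: {a}.
So [](~q -> p) fails at the other 2 worlds.

2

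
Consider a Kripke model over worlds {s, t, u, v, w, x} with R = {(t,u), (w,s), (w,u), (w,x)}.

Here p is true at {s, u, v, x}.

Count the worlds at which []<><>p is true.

4

s: no successors, so []<><>p holds vacuously. ✓
t: successors {u}; <><>p there: u:F. ✗
u: no successors, so []<><>p holds vacuously. ✓
v: no successors, so []<><>p holds vacuously. ✓
w: successors {s, u, x}; <><>p there: s:F, u:F, x:F. ✗
x: no successors, so []<><>p holds vacuously. ✓
Satisfying worlds: {s, u, v, x}.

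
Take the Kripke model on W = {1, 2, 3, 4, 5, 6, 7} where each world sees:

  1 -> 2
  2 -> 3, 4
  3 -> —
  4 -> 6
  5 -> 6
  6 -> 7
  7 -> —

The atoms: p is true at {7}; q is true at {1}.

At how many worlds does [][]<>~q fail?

3

1: successors {2}; []<>~q there: 2:F. ✗
2: successors {3, 4}; []<>~q there: 3:T, 4:T. ✓
3: no successors, so [][]<>~q holds vacuously. ✓
4: successors {6}; []<>~q there: 6:F. ✗
5: successors {6}; []<>~q there: 6:F. ✗
6: successors {7}; []<>~q there: 7:T. ✓
7: no successors, so [][]<>~q holds vacuously. ✓
Satisfying worlds: {2, 3, 6, 7}.
So [][]<>~q fails at the other 3 worlds.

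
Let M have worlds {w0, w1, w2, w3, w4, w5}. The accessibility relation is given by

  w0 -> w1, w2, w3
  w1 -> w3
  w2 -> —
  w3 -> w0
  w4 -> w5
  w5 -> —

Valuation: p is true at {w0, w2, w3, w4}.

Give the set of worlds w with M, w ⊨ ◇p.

{w0, w1, w3}

w0: successors {w1, w2, w3}; p there: w1:F, w2:T, w3:T. ✓
w1: successors {w3}; p there: w3:T. ✓
w2: no successors, so ◇p fails. ✗
w3: successors {w0}; p there: w0:T. ✓
w4: successors {w5}; p there: w5:F. ✗
w5: no successors, so ◇p fails. ✗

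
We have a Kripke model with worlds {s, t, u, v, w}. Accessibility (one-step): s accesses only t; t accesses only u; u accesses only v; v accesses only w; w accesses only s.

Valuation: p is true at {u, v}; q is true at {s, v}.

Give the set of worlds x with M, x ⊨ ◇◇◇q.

s: successors {t}; ◇◇q there: t:T. ✓
t: successors {u}; ◇◇q there: u:F. ✗
u: successors {v}; ◇◇q there: v:T. ✓
v: successors {w}; ◇◇q there: w:F. ✗
w: successors {s}; ◇◇q there: s:F. ✗

{s, u}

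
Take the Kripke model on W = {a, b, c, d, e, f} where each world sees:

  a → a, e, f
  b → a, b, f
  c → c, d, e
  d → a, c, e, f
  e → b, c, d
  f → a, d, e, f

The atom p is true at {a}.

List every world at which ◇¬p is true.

{a, b, c, d, e, f}

a: successors {a, e, f}; ¬p there: a:F, e:T, f:T. ✓
b: successors {a, b, f}; ¬p there: a:F, b:T, f:T. ✓
c: successors {c, d, e}; ¬p there: c:T, d:T, e:T. ✓
d: successors {a, c, e, f}; ¬p there: a:F, c:T, e:T, f:T. ✓
e: successors {b, c, d}; ¬p there: b:T, c:T, d:T. ✓
f: successors {a, d, e, f}; ¬p there: a:F, d:T, e:T, f:T. ✓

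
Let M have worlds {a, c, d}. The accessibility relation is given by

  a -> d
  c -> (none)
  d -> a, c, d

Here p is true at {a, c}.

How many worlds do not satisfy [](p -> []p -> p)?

0

a: successors {d}; p -> []p -> p there: d:T. ✓
c: no successors, so [](p -> []p -> p) holds vacuously. ✓
d: successors {a, c, d}; p -> []p -> p there: a:T, c:T, d:T. ✓
Satisfying worlds: {a, c, d}.
So [](p -> []p -> p) fails at the other 0 worlds.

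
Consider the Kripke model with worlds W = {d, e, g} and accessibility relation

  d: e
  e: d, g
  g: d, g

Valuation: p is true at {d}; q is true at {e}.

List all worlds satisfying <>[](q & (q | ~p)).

d: successors {e}; [](q & (q | ~p)) there: e:F. ✗
e: successors {d, g}; [](q & (q | ~p)) there: d:T, g:F. ✓
g: successors {d, g}; [](q & (q | ~p)) there: d:T, g:F. ✓

{e, g}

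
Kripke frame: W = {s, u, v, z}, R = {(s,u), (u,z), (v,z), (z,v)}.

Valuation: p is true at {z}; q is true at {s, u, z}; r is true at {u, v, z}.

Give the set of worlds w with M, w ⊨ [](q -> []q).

{s, z}

s: successors {u}; q -> []q there: u:T. ✓
u: successors {z}; q -> []q there: z:F. ✗
v: successors {z}; q -> []q there: z:F. ✗
z: successors {v}; q -> []q there: v:T. ✓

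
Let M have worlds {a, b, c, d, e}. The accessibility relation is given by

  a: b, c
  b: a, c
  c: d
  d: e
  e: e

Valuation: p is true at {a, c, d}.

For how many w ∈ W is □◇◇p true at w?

a: successors {b, c}; ◇◇p there: b:T, c:F. ✗
b: successors {a, c}; ◇◇p there: a:T, c:F. ✗
c: successors {d}; ◇◇p there: d:F. ✗
d: successors {e}; ◇◇p there: e:F. ✗
e: successors {e}; ◇◇p there: e:F. ✗
Satisfying worlds: ∅.

0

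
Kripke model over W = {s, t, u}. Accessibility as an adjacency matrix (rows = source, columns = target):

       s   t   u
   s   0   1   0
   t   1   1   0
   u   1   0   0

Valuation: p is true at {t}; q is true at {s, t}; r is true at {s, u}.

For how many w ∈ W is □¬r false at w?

2

s: successors {t}; ¬r there: t:T. ✓
t: successors {s, t}; ¬r there: s:F, t:T. ✗
u: successors {s}; ¬r there: s:F. ✗
Satisfying worlds: {s}.
So □¬r fails at the other 2 worlds.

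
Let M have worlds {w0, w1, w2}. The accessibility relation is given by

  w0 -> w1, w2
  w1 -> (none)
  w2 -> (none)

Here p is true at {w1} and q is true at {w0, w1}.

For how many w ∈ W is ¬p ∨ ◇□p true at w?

2

w0: ¬p is T, ◇□p is T. ✓
w1: ¬p is F, ◇□p is F. ✗
w2: ¬p is T, ◇□p is F. ✓
Satisfying worlds: {w0, w2}.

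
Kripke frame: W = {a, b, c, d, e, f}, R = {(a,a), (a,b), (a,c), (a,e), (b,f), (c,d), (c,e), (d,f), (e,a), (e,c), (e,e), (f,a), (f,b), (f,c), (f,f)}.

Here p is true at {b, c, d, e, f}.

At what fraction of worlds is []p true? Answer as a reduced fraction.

1/2

a: successors {a, b, c, e}; p there: a:F, b:T, c:T, e:T. ✗
b: successors {f}; p there: f:T. ✓
c: successors {d, e}; p there: d:T, e:T. ✓
d: successors {f}; p there: f:T. ✓
e: successors {a, c, e}; p there: a:F, c:T, e:T. ✗
f: successors {a, b, c, f}; p there: a:F, b:T, c:T, f:T. ✗
That's 3 of 6 worlds, so 3/6 = 1/2.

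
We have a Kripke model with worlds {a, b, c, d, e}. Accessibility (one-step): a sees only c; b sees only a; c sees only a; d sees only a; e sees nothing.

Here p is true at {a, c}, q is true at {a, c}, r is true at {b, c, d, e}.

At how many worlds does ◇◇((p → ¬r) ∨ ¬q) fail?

4

a: successors {c}; ◇((p → ¬r) ∨ ¬q) there: c:T. ✓
b: successors {a}; ◇((p → ¬r) ∨ ¬q) there: a:F. ✗
c: successors {a}; ◇((p → ¬r) ∨ ¬q) there: a:F. ✗
d: successors {a}; ◇((p → ¬r) ∨ ¬q) there: a:F. ✗
e: no successors, so ◇◇((p → ¬r) ∨ ¬q) fails. ✗
Satisfying worlds: {a}.
So ◇◇((p → ¬r) ∨ ¬q) fails at the other 4 worlds.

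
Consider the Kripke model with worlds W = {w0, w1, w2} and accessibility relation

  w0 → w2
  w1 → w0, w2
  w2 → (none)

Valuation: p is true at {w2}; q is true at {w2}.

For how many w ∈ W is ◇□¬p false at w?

1

w0: successors {w2}; □¬p there: w2:T. ✓
w1: successors {w0, w2}; □¬p there: w0:F, w2:T. ✓
w2: no successors, so ◇□¬p fails. ✗
Satisfying worlds: {w0, w1}.
So ◇□¬p fails at the other 1 world.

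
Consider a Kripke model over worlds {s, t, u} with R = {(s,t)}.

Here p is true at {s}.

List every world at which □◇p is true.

s: successors {t}; ◇p there: t:F. ✗
t: no successors, so □◇p holds vacuously. ✓
u: no successors, so □◇p holds vacuously. ✓

{t, u}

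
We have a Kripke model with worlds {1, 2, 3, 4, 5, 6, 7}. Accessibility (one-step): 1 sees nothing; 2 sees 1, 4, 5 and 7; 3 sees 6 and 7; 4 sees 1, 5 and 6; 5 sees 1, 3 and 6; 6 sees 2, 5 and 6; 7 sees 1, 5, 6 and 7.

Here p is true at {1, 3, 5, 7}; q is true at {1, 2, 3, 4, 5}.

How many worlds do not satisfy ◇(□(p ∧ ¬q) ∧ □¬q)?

3

1: no successors, so ◇(□(p ∧ ¬q) ∧ □¬q) fails. ✗
2: successors {1, 4, 5, 7}; □(p ∧ ¬q) ∧ □¬q there: 1:T, 4:F, 5:F, 7:F. ✓
3: successors {6, 7}; □(p ∧ ¬q) ∧ □¬q there: 6:F, 7:F. ✗
4: successors {1, 5, 6}; □(p ∧ ¬q) ∧ □¬q there: 1:T, 5:F, 6:F. ✓
5: successors {1, 3, 6}; □(p ∧ ¬q) ∧ □¬q there: 1:T, 3:F, 6:F. ✓
6: successors {2, 5, 6}; □(p ∧ ¬q) ∧ □¬q there: 2:F, 5:F, 6:F. ✗
7: successors {1, 5, 6, 7}; □(p ∧ ¬q) ∧ □¬q there: 1:T, 5:F, 6:F, 7:F. ✓
Satisfying worlds: {2, 4, 5, 7}.
So ◇(□(p ∧ ¬q) ∧ □¬q) fails at the other 3 worlds.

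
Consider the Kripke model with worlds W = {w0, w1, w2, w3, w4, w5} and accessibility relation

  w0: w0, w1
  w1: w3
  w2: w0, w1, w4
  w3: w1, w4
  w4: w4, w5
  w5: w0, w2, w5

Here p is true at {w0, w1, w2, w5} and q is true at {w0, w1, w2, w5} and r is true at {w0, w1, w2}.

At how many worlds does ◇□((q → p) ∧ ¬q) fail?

3

w0: successors {w0, w1}; □((q → p) ∧ ¬q) there: w0:F, w1:T. ✓
w1: successors {w3}; □((q → p) ∧ ¬q) there: w3:F. ✗
w2: successors {w0, w1, w4}; □((q → p) ∧ ¬q) there: w0:F, w1:T, w4:F. ✓
w3: successors {w1, w4}; □((q → p) ∧ ¬q) there: w1:T, w4:F. ✓
w4: successors {w4, w5}; □((q → p) ∧ ¬q) there: w4:F, w5:F. ✗
w5: successors {w0, w2, w5}; □((q → p) ∧ ¬q) there: w0:F, w2:F, w5:F. ✗
Satisfying worlds: {w0, w2, w3}.
So ◇□((q → p) ∧ ¬q) fails at the other 3 worlds.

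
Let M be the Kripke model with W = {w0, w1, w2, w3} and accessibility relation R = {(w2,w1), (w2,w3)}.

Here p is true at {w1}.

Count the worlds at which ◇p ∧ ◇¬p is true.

1

w0: ◇p is F, ◇¬p is F. ✗
w1: ◇p is F, ◇¬p is F. ✗
w2: ◇p is T, ◇¬p is T. ✓
w3: ◇p is F, ◇¬p is F. ✗
Satisfying worlds: {w2}.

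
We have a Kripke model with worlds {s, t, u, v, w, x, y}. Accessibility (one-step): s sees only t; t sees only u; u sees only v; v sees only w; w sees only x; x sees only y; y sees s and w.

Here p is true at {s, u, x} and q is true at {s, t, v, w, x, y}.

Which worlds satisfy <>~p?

s: successors {t}; ~p there: t:T. ✓
t: successors {u}; ~p there: u:F. ✗
u: successors {v}; ~p there: v:T. ✓
v: successors {w}; ~p there: w:T. ✓
w: successors {x}; ~p there: x:F. ✗
x: successors {y}; ~p there: y:T. ✓
y: successors {s, w}; ~p there: s:F, w:T. ✓

{s, u, v, x, y}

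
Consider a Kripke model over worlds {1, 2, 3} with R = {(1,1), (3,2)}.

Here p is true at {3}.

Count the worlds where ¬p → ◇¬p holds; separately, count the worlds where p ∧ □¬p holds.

2 and 1

For ¬p → ◇¬p:
1: ¬p is T, ◇¬p is T. ✓
2: ¬p is T, ◇¬p is F. ✗
3: ¬p is F, ◇¬p is T. ✓
— 2 worlds.
For p ∧ □¬p:
1: p is F, □¬p is T. ✗
2: p is F, □¬p is T. ✗
3: p is T, □¬p is T. ✓
— 1 world.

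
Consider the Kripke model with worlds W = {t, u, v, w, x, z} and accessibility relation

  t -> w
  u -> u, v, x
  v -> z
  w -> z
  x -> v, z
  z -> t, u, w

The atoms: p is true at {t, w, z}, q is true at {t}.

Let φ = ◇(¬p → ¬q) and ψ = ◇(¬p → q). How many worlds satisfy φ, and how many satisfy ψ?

For ◇(¬p → ¬q):
t: successors {w}; ¬p → ¬q there: w:T. ✓
u: successors {u, v, x}; ¬p → ¬q there: u:T, v:T, x:T. ✓
v: successors {z}; ¬p → ¬q there: z:T. ✓
w: successors {z}; ¬p → ¬q there: z:T. ✓
x: successors {v, z}; ¬p → ¬q there: v:T, z:T. ✓
z: successors {t, u, w}; ¬p → ¬q there: t:T, u:T, w:T. ✓
— 6 worlds.
For ◇(¬p → q):
t: successors {w}; ¬p → q there: w:T. ✓
u: successors {u, v, x}; ¬p → q there: u:F, v:F, x:F. ✗
v: successors {z}; ¬p → q there: z:T. ✓
w: successors {z}; ¬p → q there: z:T. ✓
x: successors {v, z}; ¬p → q there: v:F, z:T. ✓
z: successors {t, u, w}; ¬p → q there: t:T, u:F, w:T. ✓
— 5 worlds.

6 and 5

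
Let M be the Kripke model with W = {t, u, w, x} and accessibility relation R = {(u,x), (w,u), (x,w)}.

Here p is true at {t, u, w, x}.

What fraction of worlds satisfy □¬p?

t: no successors, so □¬p holds vacuously. ✓
u: successors {x}; ¬p there: x:F. ✗
w: successors {u}; ¬p there: u:F. ✗
x: successors {w}; ¬p there: w:F. ✗
That's 1 of 4 worlds, so 1/4.

1/4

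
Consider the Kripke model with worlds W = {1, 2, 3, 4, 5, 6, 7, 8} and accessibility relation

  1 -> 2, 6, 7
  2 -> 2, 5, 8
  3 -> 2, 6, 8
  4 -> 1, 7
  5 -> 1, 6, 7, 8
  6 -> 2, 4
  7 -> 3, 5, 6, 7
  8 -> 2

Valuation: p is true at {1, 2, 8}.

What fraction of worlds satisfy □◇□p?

1: successors {2, 6, 7}; ◇□p there: 2:T, 6:F, 7:F. ✗
2: successors {2, 5, 8}; ◇□p there: 2:T, 5:T, 8:F. ✗
3: successors {2, 6, 8}; ◇□p there: 2:T, 6:F, 8:F. ✗
4: successors {1, 7}; ◇□p there: 1:F, 7:F. ✗
5: successors {1, 6, 7, 8}; ◇□p there: 1:F, 6:F, 7:F, 8:F. ✗
6: successors {2, 4}; ◇□p there: 2:T, 4:F. ✗
7: successors {3, 5, 6, 7}; ◇□p there: 3:T, 5:T, 6:F, 7:F. ✗
8: successors {2}; ◇□p there: 2:T. ✓
That's 1 of 8 worlds, so 1/8.

1/8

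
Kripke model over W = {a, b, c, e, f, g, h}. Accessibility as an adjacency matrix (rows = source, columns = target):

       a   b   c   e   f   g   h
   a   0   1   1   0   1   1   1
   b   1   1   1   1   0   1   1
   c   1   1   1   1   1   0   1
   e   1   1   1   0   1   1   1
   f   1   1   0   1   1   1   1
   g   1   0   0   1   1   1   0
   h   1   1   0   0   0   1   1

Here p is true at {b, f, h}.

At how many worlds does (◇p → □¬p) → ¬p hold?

a: ◇p → □¬p is F, ¬p is T. ✓
b: ◇p → □¬p is F, ¬p is F. ✓
c: ◇p → □¬p is F, ¬p is T. ✓
e: ◇p → □¬p is F, ¬p is T. ✓
f: ◇p → □¬p is F, ¬p is F. ✓
g: ◇p → □¬p is F, ¬p is T. ✓
h: ◇p → □¬p is F, ¬p is F. ✓
Satisfying worlds: {a, b, c, e, f, g, h}.

7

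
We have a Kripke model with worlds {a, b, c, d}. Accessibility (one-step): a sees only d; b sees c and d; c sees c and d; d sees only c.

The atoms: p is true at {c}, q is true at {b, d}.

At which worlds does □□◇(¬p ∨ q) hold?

a: successors {d}; □◇(¬p ∨ q) there: d:T. ✓
b: successors {c, d}; □◇(¬p ∨ q) there: c:F, d:T. ✗
c: successors {c, d}; □◇(¬p ∨ q) there: c:F, d:T. ✗
d: successors {c}; □◇(¬p ∨ q) there: c:F. ✗

{a}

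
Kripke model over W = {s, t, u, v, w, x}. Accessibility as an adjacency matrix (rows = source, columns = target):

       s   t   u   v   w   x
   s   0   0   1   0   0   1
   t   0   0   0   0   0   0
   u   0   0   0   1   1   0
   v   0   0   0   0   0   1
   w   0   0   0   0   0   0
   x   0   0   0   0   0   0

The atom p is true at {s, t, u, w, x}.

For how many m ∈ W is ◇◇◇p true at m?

s: successors {u, x}; ◇◇p there: u:T, x:F. ✓
t: no successors, so ◇◇◇p fails. ✗
u: successors {v, w}; ◇◇p there: v:F, w:F. ✗
v: successors {x}; ◇◇p there: x:F. ✗
w: no successors, so ◇◇◇p fails. ✗
x: no successors, so ◇◇◇p fails. ✗
Satisfying worlds: {s}.

1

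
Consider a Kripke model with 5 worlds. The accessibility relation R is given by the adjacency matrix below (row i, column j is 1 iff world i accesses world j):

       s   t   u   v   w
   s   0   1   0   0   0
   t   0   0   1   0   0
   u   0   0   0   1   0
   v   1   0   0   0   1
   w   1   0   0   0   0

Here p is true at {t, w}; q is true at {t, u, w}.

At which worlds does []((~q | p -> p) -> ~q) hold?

s: successors {t}; (~q | p -> p) -> ~q there: t:F. ✗
t: successors {u}; (~q | p -> p) -> ~q there: u:F. ✗
u: successors {v}; (~q | p -> p) -> ~q there: v:T. ✓
v: successors {s, w}; (~q | p -> p) -> ~q there: s:T, w:F. ✗
w: successors {s}; (~q | p -> p) -> ~q there: s:T. ✓

{u, w}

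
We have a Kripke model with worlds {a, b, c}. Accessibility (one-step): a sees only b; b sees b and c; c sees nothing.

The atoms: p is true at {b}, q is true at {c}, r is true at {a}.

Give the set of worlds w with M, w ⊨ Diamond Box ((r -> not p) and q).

a: successors {b}; Box ((r -> not p) and q) there: b:F. ✗
b: successors {b, c}; Box ((r -> not p) and q) there: b:F, c:T. ✓
c: no successors, so Diamond Box ((r -> not p) and q) fails. ✗

{b}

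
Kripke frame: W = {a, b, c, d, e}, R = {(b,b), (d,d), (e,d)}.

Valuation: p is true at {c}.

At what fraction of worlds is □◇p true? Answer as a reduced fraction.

a: no successors, so □◇p holds vacuously. ✓
b: successors {b}; ◇p there: b:F. ✗
c: no successors, so □◇p holds vacuously. ✓
d: successors {d}; ◇p there: d:F. ✗
e: successors {d}; ◇p there: d:F. ✗
That's 2 of 5 worlds, so 2/5.

2/5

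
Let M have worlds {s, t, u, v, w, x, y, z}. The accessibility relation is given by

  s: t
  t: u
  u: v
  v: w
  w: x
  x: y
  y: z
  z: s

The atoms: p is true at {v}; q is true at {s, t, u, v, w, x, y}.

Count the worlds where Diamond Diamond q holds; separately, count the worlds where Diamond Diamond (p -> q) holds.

For Diamond Diamond q:
s: successors {t}; Diamond q there: t:T. ✓
t: successors {u}; Diamond q there: u:T. ✓
u: successors {v}; Diamond q there: v:T. ✓
v: successors {w}; Diamond q there: w:T. ✓
w: successors {x}; Diamond q there: x:T. ✓
x: successors {y}; Diamond q there: y:F. ✗
y: successors {z}; Diamond q there: z:T. ✓
z: successors {s}; Diamond q there: s:T. ✓
— 7 worlds.
For Diamond Diamond (p -> q):
s: successors {t}; Diamond (p -> q) there: t:T. ✓
t: successors {u}; Diamond (p -> q) there: u:T. ✓
u: successors {v}; Diamond (p -> q) there: v:T. ✓
v: successors {w}; Diamond (p -> q) there: w:T. ✓
w: successors {x}; Diamond (p -> q) there: x:T. ✓
x: successors {y}; Diamond (p -> q) there: y:T. ✓
y: successors {z}; Diamond (p -> q) there: z:T. ✓
z: successors {s}; Diamond (p -> q) there: s:T. ✓
— 8 worlds.

7 and 8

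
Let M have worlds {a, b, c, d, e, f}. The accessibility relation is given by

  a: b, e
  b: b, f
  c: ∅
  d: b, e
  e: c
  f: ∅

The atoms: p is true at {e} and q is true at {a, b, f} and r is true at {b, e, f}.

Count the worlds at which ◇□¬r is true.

a: successors {b, e}; □¬r there: b:F, e:T. ✓
b: successors {b, f}; □¬r there: b:F, f:T. ✓
c: no successors, so ◇□¬r fails. ✗
d: successors {b, e}; □¬r there: b:F, e:T. ✓
e: successors {c}; □¬r there: c:T. ✓
f: no successors, so ◇□¬r fails. ✗
Satisfying worlds: {a, b, d, e}.

4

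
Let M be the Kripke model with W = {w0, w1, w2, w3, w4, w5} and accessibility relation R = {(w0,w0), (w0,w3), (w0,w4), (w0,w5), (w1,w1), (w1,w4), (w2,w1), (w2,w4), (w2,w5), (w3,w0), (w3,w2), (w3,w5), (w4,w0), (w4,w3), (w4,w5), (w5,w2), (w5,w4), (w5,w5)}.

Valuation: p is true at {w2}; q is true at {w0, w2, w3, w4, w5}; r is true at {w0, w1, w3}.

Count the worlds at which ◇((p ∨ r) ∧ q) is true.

4

w0: successors {w0, w3, w4, w5}; (p ∨ r) ∧ q there: w0:T, w3:T, w4:F, w5:F. ✓
w1: successors {w1, w4}; (p ∨ r) ∧ q there: w1:F, w4:F. ✗
w2: successors {w1, w4, w5}; (p ∨ r) ∧ q there: w1:F, w4:F, w5:F. ✗
w3: successors {w0, w2, w5}; (p ∨ r) ∧ q there: w0:T, w2:T, w5:F. ✓
w4: successors {w0, w3, w5}; (p ∨ r) ∧ q there: w0:T, w3:T, w5:F. ✓
w5: successors {w2, w4, w5}; (p ∨ r) ∧ q there: w2:T, w4:F, w5:F. ✓
Satisfying worlds: {w0, w3, w4, w5}.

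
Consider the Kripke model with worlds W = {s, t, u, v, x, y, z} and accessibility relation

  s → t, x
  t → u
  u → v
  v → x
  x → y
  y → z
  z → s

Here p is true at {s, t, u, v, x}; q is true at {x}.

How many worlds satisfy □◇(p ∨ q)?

s: successors {t, x}; ◇(p ∨ q) there: t:T, x:F. ✗
t: successors {u}; ◇(p ∨ q) there: u:T. ✓
u: successors {v}; ◇(p ∨ q) there: v:T. ✓
v: successors {x}; ◇(p ∨ q) there: x:F. ✗
x: successors {y}; ◇(p ∨ q) there: y:F. ✗
y: successors {z}; ◇(p ∨ q) there: z:T. ✓
z: successors {s}; ◇(p ∨ q) there: s:T. ✓
Satisfying worlds: {t, u, y, z}.

4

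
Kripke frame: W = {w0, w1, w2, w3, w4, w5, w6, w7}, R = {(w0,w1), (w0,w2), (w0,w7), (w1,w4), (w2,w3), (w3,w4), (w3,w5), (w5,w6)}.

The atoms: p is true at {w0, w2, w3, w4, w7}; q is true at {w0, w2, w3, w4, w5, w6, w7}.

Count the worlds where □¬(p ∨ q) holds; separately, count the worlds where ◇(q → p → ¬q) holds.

3 and 3

For □¬(p ∨ q):
w0: successors {w1, w2, w7}; ¬(p ∨ q) there: w1:T, w2:F, w7:F. ✗
w1: successors {w4}; ¬(p ∨ q) there: w4:F. ✗
w2: successors {w3}; ¬(p ∨ q) there: w3:F. ✗
w3: successors {w4, w5}; ¬(p ∨ q) there: w4:F, w5:F. ✗
w4: no successors, so □¬(p ∨ q) holds vacuously. ✓
w5: successors {w6}; ¬(p ∨ q) there: w6:F. ✗
w6: no successors, so □¬(p ∨ q) holds vacuously. ✓
w7: no successors, so □¬(p ∨ q) holds vacuously. ✓
— 3 worlds.
For ◇(q → p → ¬q):
w0: successors {w1, w2, w7}; q → p → ¬q there: w1:T, w2:F, w7:F. ✓
w1: successors {w4}; q → p → ¬q there: w4:F. ✗
w2: successors {w3}; q → p → ¬q there: w3:F. ✗
w3: successors {w4, w5}; q → p → ¬q there: w4:F, w5:T. ✓
w4: no successors, so ◇(q → p → ¬q) fails. ✗
w5: successors {w6}; q → p → ¬q there: w6:T. ✓
w6: no successors, so ◇(q → p → ¬q) fails. ✗
w7: no successors, so ◇(q → p → ¬q) fails. ✗
— 3 worlds.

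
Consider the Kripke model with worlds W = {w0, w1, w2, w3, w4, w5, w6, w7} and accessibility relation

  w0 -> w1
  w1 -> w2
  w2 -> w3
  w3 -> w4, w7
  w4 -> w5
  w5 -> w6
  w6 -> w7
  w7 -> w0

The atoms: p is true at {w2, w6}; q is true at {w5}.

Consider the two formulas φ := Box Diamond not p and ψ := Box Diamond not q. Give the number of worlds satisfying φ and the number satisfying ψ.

For Box Diamond not p:
w0: successors {w1}; Diamond not p there: w1:F. ✗
w1: successors {w2}; Diamond not p there: w2:T. ✓
w2: successors {w3}; Diamond not p there: w3:T. ✓
w3: successors {w4, w7}; Diamond not p there: w4:T, w7:T. ✓
w4: successors {w5}; Diamond not p there: w5:F. ✗
w5: successors {w6}; Diamond not p there: w6:T. ✓
w6: successors {w7}; Diamond not p there: w7:T. ✓
w7: successors {w0}; Diamond not p there: w0:T. ✓
— 6 worlds.
For Box Diamond not q:
w0: successors {w1}; Diamond not q there: w1:T. ✓
w1: successors {w2}; Diamond not q there: w2:T. ✓
w2: successors {w3}; Diamond not q there: w3:T. ✓
w3: successors {w4, w7}; Diamond not q there: w4:F, w7:T. ✗
w4: successors {w5}; Diamond not q there: w5:T. ✓
w5: successors {w6}; Diamond not q there: w6:T. ✓
w6: successors {w7}; Diamond not q there: w7:T. ✓
w7: successors {w0}; Diamond not q there: w0:T. ✓
— 7 worlds.

6 and 7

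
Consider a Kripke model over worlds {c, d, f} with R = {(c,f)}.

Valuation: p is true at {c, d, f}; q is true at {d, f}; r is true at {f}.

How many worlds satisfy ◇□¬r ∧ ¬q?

1

c: ◇□¬r is T, ¬q is T. ✓
d: ◇□¬r is F, ¬q is F. ✗
f: ◇□¬r is F, ¬q is F. ✗
Satisfying worlds: {c}.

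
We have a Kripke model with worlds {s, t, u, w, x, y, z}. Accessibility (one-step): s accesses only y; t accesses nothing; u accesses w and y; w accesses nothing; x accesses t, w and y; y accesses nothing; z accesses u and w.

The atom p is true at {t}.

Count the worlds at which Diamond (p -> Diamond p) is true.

s: successors {y}; p -> Diamond p there: y:T. ✓
t: no successors, so Diamond (p -> Diamond p) fails. ✗
u: successors {w, y}; p -> Diamond p there: w:T, y:T. ✓
w: no successors, so Diamond (p -> Diamond p) fails. ✗
x: successors {t, w, y}; p -> Diamond p there: t:F, w:T, y:T. ✓
y: no successors, so Diamond (p -> Diamond p) fails. ✗
z: successors {u, w}; p -> Diamond p there: u:T, w:T. ✓
Satisfying worlds: {s, u, x, z}.

4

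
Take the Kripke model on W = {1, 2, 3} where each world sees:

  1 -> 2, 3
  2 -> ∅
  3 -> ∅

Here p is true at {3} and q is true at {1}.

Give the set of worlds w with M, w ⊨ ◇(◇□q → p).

1: successors {2, 3}; ◇□q → p there: 2:T, 3:T. ✓
2: no successors, so ◇(◇□q → p) fails. ✗
3: no successors, so ◇(◇□q → p) fails. ✗

{1}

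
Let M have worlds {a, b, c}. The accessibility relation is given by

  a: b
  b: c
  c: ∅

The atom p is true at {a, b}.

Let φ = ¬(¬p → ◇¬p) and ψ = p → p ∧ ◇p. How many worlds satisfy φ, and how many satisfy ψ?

1 and 2

For ¬(¬p → ◇¬p):
a: ¬p → ◇¬p is T. ✗
b: ¬p → ◇¬p is T. ✗
c: ¬p → ◇¬p is F. ✓
— 1 world.
For p → p ∧ ◇p:
a: p is T, p ∧ ◇p is T. ✓
b: p is T, p ∧ ◇p is F. ✗
c: p is F, p ∧ ◇p is F. ✓
— 2 worlds.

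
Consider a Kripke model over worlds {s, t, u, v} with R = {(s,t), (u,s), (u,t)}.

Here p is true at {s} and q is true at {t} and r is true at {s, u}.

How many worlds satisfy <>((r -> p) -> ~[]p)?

1

s: successors {t}; (r -> p) -> ~[]p there: t:F. ✗
t: no successors, so <>((r -> p) -> ~[]p) fails. ✗
u: successors {s, t}; (r -> p) -> ~[]p there: s:T, t:F. ✓
v: no successors, so <>((r -> p) -> ~[]p) fails. ✗
Satisfying worlds: {u}.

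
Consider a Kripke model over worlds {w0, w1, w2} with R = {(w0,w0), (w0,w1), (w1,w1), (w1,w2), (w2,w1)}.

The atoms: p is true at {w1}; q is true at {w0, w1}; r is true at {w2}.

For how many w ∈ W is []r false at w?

3

w0: successors {w0, w1}; r there: w0:F, w1:F. ✗
w1: successors {w1, w2}; r there: w1:F, w2:T. ✗
w2: successors {w1}; r there: w1:F. ✗
Satisfying worlds: ∅.
So []r fails at the other 3 worlds.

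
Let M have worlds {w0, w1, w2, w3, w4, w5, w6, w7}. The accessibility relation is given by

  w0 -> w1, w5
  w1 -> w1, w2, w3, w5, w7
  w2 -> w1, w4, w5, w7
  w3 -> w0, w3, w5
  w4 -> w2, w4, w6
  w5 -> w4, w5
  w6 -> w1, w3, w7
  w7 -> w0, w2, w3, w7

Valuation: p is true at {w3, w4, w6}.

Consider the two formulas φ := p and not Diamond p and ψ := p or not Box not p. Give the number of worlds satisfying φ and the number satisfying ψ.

For p and not Diamond p:
w0: p is F, not Diamond p is T. ✗
w1: p is F, not Diamond p is F. ✗
w2: p is F, not Diamond p is F. ✗
w3: p is T, not Diamond p is F. ✗
w4: p is T, not Diamond p is F. ✗
w5: p is F, not Diamond p is F. ✗
w6: p is T, not Diamond p is F. ✗
w7: p is F, not Diamond p is F. ✗
— 0 worlds.
For p or not Box not p:
w0: p is F, not Box not p is F. ✗
w1: p is F, not Box not p is T. ✓
w2: p is F, not Box not p is T. ✓
w3: p is T, not Box not p is T. ✓
w4: p is T, not Box not p is T. ✓
w5: p is F, not Box not p is T. ✓
w6: p is T, not Box not p is T. ✓
w7: p is F, not Box not p is T. ✓
— 7 worlds.

0 and 7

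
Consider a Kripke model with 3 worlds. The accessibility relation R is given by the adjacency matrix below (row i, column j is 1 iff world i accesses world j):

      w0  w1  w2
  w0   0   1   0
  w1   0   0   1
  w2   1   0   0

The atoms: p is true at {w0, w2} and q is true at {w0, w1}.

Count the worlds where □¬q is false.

w0: successors {w1}; ¬q there: w1:F. ✗
w1: successors {w2}; ¬q there: w2:T. ✓
w2: successors {w0}; ¬q there: w0:F. ✗
Satisfying worlds: {w1}.
So □¬q fails at the other 2 worlds.

2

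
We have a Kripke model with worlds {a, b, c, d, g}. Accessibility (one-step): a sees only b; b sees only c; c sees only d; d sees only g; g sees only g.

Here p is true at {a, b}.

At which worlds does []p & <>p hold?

{a}

a: []p is T, <>p is T. ✓
b: []p is F, <>p is F. ✗
c: []p is F, <>p is F. ✗
d: []p is F, <>p is F. ✗
g: []p is F, <>p is F. ✗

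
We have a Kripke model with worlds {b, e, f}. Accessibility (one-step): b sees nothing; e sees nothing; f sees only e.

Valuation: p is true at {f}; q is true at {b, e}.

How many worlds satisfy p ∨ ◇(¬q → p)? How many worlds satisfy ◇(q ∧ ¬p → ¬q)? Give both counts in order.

1 and 0

For p ∨ ◇(¬q → p):
b: p is F, ◇(¬q → p) is F. ✗
e: p is F, ◇(¬q → p) is F. ✗
f: p is T, ◇(¬q → p) is T. ✓
— 1 world.
For ◇(q ∧ ¬p → ¬q):
b: no successors, so ◇(q ∧ ¬p → ¬q) fails. ✗
e: no successors, so ◇(q ∧ ¬p → ¬q) fails. ✗
f: successors {e}; q ∧ ¬p → ¬q there: e:F. ✗
— 0 worlds.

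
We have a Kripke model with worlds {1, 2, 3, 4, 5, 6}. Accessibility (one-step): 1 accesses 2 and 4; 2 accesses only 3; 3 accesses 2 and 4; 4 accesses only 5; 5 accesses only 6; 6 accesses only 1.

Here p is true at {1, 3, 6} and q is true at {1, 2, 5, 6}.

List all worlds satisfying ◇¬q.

{1, 2, 3}

1: successors {2, 4}; ¬q there: 2:F, 4:T. ✓
2: successors {3}; ¬q there: 3:T. ✓
3: successors {2, 4}; ¬q there: 2:F, 4:T. ✓
4: successors {5}; ¬q there: 5:F. ✗
5: successors {6}; ¬q there: 6:F. ✗
6: successors {1}; ¬q there: 1:F. ✗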